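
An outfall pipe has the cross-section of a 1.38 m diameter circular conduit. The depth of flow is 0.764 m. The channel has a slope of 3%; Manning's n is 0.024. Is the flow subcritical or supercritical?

supercritical

For a circular section of diameter D = 1.38 m at depth y = 0.764 m, the central angle is θ = 2 arccos(1 − 2y/D) = 3.356 rad. Then A = (D²/8)(θ − sin θ) = 0.8498 m² and P = Dθ/2 = 2.316 m.
Hydraulic radius R = A/P = 0.8498/2.316 = 0.3669 m.
V = (1/n) R^(2/3) √S = (1/0.024) × 0.3669^(2/3) × √0.03 = 3.699 m/s. Hydraulic depth D_h = A/T = 0.8498/1.372 = 0.6194 m.
Froude number Fr = V/√(g·D_h) = 3.699/√(9.81×0.6194) = 1.5, which is greater than 1, so the flow is supercritical.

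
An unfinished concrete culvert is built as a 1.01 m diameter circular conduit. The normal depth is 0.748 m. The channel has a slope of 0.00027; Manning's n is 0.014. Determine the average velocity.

For a circular section of diameter D = 1.01 m at depth y = 0.748 m, the central angle is θ = 2 arccos(1 − 2y/D) = 4.146 rad. Then A = (D²/8)(θ − sin θ) = 0.6362 m² and P = Dθ/2 = 2.094 m.
Hydraulic radius R = A/P = 0.6362/2.094 = 0.3039 m.
From Manning's equation, V = (1/n) R^(2/3) S^(1/2) = (1/0.014) × 0.3039^(2/3) × 0.00027^(1/2) = 0.531 m/s.

V = 0.531 m/s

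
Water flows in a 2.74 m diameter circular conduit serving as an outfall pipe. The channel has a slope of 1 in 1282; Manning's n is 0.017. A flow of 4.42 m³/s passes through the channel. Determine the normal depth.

y_n = 1.51 m

Manning's equation rearranged: A R^(2/3) = nQ / (1·√S) = 0.017 × 4.42 / (√0.00078) = 2.69.
Try y = 1.24 m: A R^(2/3) = 1.928 — too small.
Try y = 1.51 m: A R^(2/3) = 2.692 — matches.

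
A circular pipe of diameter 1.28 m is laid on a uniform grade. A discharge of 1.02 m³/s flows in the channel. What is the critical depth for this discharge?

At critical depth, Q² T / (g A³) = 1, i.e. A³/T = Q²/g = 1.02²/9.81 = 0.1061.
At y = 0.425 m: A³/T = 0.04321 — short.
At y = 0.537 m: A³/T = 0.1063 — close enough.

y_c = 0.537 m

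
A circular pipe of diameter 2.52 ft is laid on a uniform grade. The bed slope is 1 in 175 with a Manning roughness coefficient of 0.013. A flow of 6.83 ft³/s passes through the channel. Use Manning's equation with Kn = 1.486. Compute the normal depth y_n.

Manning's equation rearranged: A R^(2/3) = nQ / (1.486·√S) = 0.013 × 6.83 / (1.486 × √0.005714) = 0.7904.
Try y = 0.695 ft: A R^(2/3) = 0.6093 — short.
Try y = 0.795 ft: A R^(2/3) = 0.7909 — ≈ 0.7904.

y_n = 0.795 ft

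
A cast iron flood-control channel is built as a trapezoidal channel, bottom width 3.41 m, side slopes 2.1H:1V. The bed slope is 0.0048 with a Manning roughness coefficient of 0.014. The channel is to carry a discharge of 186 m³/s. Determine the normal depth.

y_n = 2.88 m

Manning's equation rearranged: A R^(2/3) = nQ / (1·√S) = 0.014 × 186 / (√0.0048) = 37.59.
Trying y = 2.37 m: A R^(2/3) = 24.6 — low.
Trying y = 2.88 m: A R^(2/3) = 37.58 — close enough.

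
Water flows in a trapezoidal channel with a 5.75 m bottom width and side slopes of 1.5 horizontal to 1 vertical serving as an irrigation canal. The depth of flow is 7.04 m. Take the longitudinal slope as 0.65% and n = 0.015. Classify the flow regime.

supercritical

With bottom width b = 5.75 m and side slope z = 1.5: A = (b + zy)y = (5.75 + 1.5×7.04)×7.04 = 114.8 m²; P = b + 2y√(1+z²) = 5.75 + 2×7.04×1.803 = 31.13 m.
Hydraulic radius R = A/P = 114.8/31.13 = 3.688 m.
V = (1/n) R^(2/3) √S = (1/0.015) × 3.688^(2/3) × √0.0065 = 12.83 m/s. Hydraulic depth D_h = A/T = 114.8/26.87 = 4.273 m.
Froude number Fr = V/√(g·D_h) = 12.83/√(9.81×4.273) = 1.98, which is greater than 1, so the flow is supercritical.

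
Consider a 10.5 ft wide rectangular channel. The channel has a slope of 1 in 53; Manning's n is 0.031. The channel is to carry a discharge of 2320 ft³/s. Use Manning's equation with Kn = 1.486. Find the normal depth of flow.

y_n = 13.8 ft

Manning's equation rearranged: A R^(2/3) = nQ / (1.486·√S) = 0.031 × 2320 / (1.486 × √0.01887) = 352.3.
At y = 15 ft: A R^(2/3) = 389.5 — too large.
At y = 9.55 ft: A R^(2/3) = 226.2 — too small.
At y = 13.8 ft: A R^(2/3) = 353 — ≈ 352.3.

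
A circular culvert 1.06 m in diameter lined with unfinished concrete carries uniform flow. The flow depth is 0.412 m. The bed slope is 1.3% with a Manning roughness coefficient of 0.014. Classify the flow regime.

supercritical

For a circular section of diameter D = 1.06 m at depth y = 0.412 m, the central angle is θ = 2 arccos(1 − 2y/D) = 2.693 rad. Then A = (D²/8)(θ − sin θ) = 0.3172 m² and P = Dθ/2 = 1.427 m.
Hydraulic radius R = A/P = 0.3172/1.427 = 0.2223 m.
V = (1/n) R^(2/3) √S = (1/0.014) × 0.2223^(2/3) × √0.013 = 2.988 m/s. Hydraulic depth D_h = A/T = 0.3172/1.033 = 0.3069 m.
Froude number Fr = V/√(g·D_h) = 2.988/√(9.81×0.3069) = 1.72, which is greater than 1, so the flow is supercritical.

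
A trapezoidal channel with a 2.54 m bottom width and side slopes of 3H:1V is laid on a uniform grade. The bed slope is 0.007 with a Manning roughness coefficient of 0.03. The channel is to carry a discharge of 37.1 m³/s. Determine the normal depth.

Manning's equation rearranged: A R^(2/3) = nQ / (1·√S) = 0.03 × 37.1 / (√0.007) = 13.3.
Try y = 1.2 m: A R^(2/3) = 5.959 — low.
Try y = 2.14 m: A R^(2/3) = 21.57 — high.
Try y = 1.73 m: A R^(2/3) = 13.3 — close enough.

y_n = 1.73 m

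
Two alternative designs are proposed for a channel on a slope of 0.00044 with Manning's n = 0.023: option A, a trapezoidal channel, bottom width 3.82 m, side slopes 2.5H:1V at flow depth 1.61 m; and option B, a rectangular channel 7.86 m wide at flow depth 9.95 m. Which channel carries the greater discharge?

channel B

Channel A: With bottom width b = 3.82 m and side slope z = 2.5: A = (b + zy)y = (3.82 + 2.5×1.61)×1.61 = 12.63 m²; P = b + 2y√(1+z²) = 3.82 + 2×1.61×2.693 = 12.49 m. Hydraulic radius R = A/P = 12.63/12.49 = 1.011 m. Q_A = (1/0.023)·12.63·1.011^(2/3)·√0.00044 = 11.61 m³/s.
Channel B: Flow area A = b·y = 7.86 × 9.95 = 78.21 m². Wetted perimeter P = b + 2y = 7.86 + 2×9.95 = 27.76 m. Hydraulic radius R = A/P = 78.21/27.76 = 2.817 m. Q_B = (1/0.023)·78.21·2.817^(2/3)·√0.00044 = 142.3 m³/s.
Q_A = 11.61 m³/s vs Q_B = 142.3 m³/s, so channel B carries more.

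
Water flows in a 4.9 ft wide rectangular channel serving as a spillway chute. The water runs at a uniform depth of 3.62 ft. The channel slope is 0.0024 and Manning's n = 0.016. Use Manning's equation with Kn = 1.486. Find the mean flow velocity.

Flow area A = b·y = 4.9 × 3.62 = 17.74 ft². Wetted perimeter P = b + 2y = 4.9 + 2×3.62 = 12.14 ft.
Hydraulic radius R = A/P = 17.74/12.14 = 1.461 ft.
From Manning's equation, V = (1.486/n) R^(2/3) S^(1/2) = (1.486/0.016) × 1.461^(2/3) × 0.0024^(1/2) = 5.86 ft/s.

V = 5.86 ft/s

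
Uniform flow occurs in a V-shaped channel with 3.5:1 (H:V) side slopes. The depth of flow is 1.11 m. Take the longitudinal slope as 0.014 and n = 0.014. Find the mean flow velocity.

V = 5.56 m/s

For a triangular section with side slope z = 3.5: A = zy² = 3.5×1.11² = 4.312 m²; P = 2y√(1+z²) = 2×1.11×3.64 = 8.081 m.
Hydraulic radius R = A/P = 4.312/8.081 = 0.5336 m.
From Manning's equation, V = (1/n) R^(2/3) S^(1/2) = (1/0.014) × 0.5336^(2/3) × 0.014^(1/2) = 5.56 m/s.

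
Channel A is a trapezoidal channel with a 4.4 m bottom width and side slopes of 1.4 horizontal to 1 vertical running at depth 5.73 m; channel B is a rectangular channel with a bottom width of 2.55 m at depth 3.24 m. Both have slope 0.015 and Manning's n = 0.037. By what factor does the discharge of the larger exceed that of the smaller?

Channel A: With bottom width b = 4.4 m and side slope z = 1.4: A = (b + zy)y = (4.4 + 1.4×5.73)×5.73 = 71.18 m²; P = b + 2y√(1+z²) = 4.4 + 2×5.73×1.72 = 24.12 m. Hydraulic radius R = A/P = 71.18/24.12 = 2.951 m. Q_A = (1/0.037)·71.18·2.951^(2/3)·√0.015 = 484.8 m³/s.
Channel B: Flow area A = b·y = 2.55 × 3.24 = 8.262 m². Wetted perimeter P = b + 2y = 2.55 + 2×3.24 = 9.03 m. Hydraulic radius R = A/P = 8.262/9.03 = 0.915 m. Q_B = (1/0.037)·8.262·0.915^(2/3)·√0.015 = 25.77 m³/s.
The larger discharge is 484.8 m³/s and the smaller is 25.77 m³/s; the ratio is 18.8.

18.8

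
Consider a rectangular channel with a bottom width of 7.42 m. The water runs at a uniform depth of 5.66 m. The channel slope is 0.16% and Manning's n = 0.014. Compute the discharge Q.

Q = 205 m³/s

Flow area A = b·y = 7.42 × 5.66 = 42 m². Wetted perimeter P = b + 2y = 7.42 + 2×5.66 = 18.74 m.
Hydraulic radius R = A/P = 42/18.74 = 2.241 m.
Manning's equation: Q = (1/n) A R^(2/3) S^(1/2) = (1/0.014) × 42 × 2.241^(2/3) × 0.0016^(1/2) = 205 m³/s.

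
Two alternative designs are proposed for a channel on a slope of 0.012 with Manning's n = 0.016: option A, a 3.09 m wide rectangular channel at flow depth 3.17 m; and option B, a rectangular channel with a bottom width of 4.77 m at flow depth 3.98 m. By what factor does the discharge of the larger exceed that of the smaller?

2.47

Channel A: Flow area A = b·y = 3.09 × 3.17 = 9.795 m². Wetted perimeter P = b + 2y = 3.09 + 2×3.17 = 9.43 m. Hydraulic radius R = A/P = 9.795/9.43 = 1.039 m. Q_A = (1/0.016)·9.795·1.039^(2/3)·√0.012 = 68.78 m³/s.
Channel B: Flow area A = b·y = 4.77 × 3.98 = 18.98 m². Wetted perimeter P = b + 2y = 4.77 + 2×3.98 = 12.73 m. Hydraulic radius R = A/P = 18.98/12.73 = 1.491 m. Q_B = (1/0.016)·18.98·1.491^(2/3)·√0.012 = 169.7 m³/s.
The larger discharge is 169.7 m³/s and the smaller is 68.78 m³/s; the ratio is 2.47.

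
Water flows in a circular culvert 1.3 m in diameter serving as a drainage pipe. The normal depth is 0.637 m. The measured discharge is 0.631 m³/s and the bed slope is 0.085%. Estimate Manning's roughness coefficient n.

n = 0.014

For a circular section of diameter D = 1.3 m at depth y = 0.637 m, the central angle is θ = 2 arccos(1 − 2y/D) = 3.102 rad. Then A = (D²/8)(θ − sin θ) = 0.6468 m² and P = Dθ/2 = 2.016 m.
Hydraulic radius R = A/P = 0.6468/2.016 = 0.3208 m.
Rearranging Manning's equation: n = (1/Q) A R^(2/3) S^(1/2) = (1/0.631) × 0.6468 × 0.3208^(2/3) × √0.00085 = 0.014.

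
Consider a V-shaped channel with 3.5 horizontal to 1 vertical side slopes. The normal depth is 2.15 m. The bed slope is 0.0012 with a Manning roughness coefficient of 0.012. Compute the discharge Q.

Q = 47.7 m³/s

For a triangular section with side slope z = 3.5: A = zy² = 3.5×2.15² = 16.18 m²; P = 2y√(1+z²) = 2×2.15×3.64 = 15.65 m.
Hydraulic radius R = A/P = 16.18/15.65 = 1.034 m.
Manning's equation: Q = (1/n) A R^(2/3) S^(1/2) = (1/0.012) × 16.18 × 1.034^(2/3) × 0.0012^(1/2) = 47.7 m³/s.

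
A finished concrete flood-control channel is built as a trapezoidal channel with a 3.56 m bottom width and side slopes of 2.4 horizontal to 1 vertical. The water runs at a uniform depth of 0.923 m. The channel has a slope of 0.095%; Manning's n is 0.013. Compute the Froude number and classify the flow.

subcritical

With bottom width b = 3.56 m and side slope z = 2.4: A = (b + zy)y = (3.56 + 2.4×0.923)×0.923 = 5.331 m²; P = b + 2y√(1+z²) = 3.56 + 2×0.923×2.6 = 8.36 m.
Hydraulic radius R = A/P = 5.331/8.36 = 0.6377 m.
V = (1/n) R^(2/3) √S = (1/0.013) × 0.6377^(2/3) × √0.00095 = 1.756 m/s. Hydraulic depth D_h = A/T = 5.331/7.99 = 0.6671 m.
Froude number Fr = V/√(g·D_h) = 1.756/√(9.81×0.6671) = 0.687, which is less than 1, so the flow is subcritical.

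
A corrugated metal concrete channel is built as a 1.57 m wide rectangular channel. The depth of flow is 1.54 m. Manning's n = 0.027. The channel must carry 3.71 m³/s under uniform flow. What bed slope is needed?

Flow area A = b·y = 1.57 × 1.54 = 2.418 m². Wetted perimeter P = b + 2y = 1.57 + 2×1.54 = 4.65 m.
Hydraulic radius R = A/P = 2.418/4.65 = 0.52 m.
From Manning's equation, S = [nQ / (1 A R^(2/3))]² = [0.027 × 3.71 / (1 × 2.418 × 0.52^(2/3))]² = 0.00411.

S = 0.00411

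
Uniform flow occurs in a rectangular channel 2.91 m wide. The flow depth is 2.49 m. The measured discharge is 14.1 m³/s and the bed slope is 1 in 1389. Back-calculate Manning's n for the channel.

Flow area A = b·y = 2.91 × 2.49 = 7.246 m². Wetted perimeter P = b + 2y = 2.91 + 2×2.49 = 7.89 m.
Hydraulic radius R = A/P = 7.246/7.89 = 0.9184 m.
Rearranging Manning's equation: n = (1/Q) A R^(2/3) S^(1/2) = (1/14.1) × 7.246 × 0.9184^(2/3) × √0.0007199 = 0.013.

n = 0.013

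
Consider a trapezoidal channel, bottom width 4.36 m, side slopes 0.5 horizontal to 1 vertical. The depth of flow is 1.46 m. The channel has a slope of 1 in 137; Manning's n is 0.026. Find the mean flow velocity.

V = 3.23 m/s

With bottom width b = 4.36 m and side slope z = 0.5: A = (b + zy)y = (4.36 + 0.5×1.46)×1.46 = 7.431 m²; P = b + 2y√(1+z²) = 4.36 + 2×1.46×1.118 = 7.625 m.
Hydraulic radius R = A/P = 7.431/7.625 = 0.9747 m.
From Manning's equation, V = (1/n) R^(2/3) S^(1/2) = (1/0.026) × 0.9747^(2/3) × 0.007299^(1/2) = 3.23 m/s.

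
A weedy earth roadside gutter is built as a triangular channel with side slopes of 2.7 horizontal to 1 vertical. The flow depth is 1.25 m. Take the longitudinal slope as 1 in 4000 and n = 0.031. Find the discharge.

Q = 1.51 m³/s

For a triangular section with side slope z = 2.7: A = zy² = 2.7×1.25² = 4.219 m²; P = 2y√(1+z²) = 2×1.25×2.879 = 7.198 m.
Hydraulic radius R = A/P = 4.219/7.198 = 0.5861 m.
Manning's equation: Q = (1/n) A R^(2/3) S^(1/2) = (1/0.031) × 4.219 × 0.5861^(2/3) × 0.00025^(1/2) = 1.51 m³/s.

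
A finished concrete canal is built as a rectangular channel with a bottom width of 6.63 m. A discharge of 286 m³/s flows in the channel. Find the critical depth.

y_c = 5.75 m

For a rectangular channel, critical depth y_c = (q²/g)^(1/3) where q = Q/b = 286/6.63 = 43.14 m²/s.
So y_c = (43.14²/9.81)^(1/3) = 5.75 m.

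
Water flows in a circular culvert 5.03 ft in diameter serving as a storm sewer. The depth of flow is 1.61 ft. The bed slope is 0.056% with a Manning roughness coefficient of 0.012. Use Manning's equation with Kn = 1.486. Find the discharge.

For a circular section of diameter D = 5.03 ft at depth y = 1.61 ft, the central angle is θ = 2 arccos(1 − 2y/D) = 2.405 rad. Then A = (D²/8)(θ − sin θ) = 5.484 ft² and P = Dθ/2 = 6.05 ft.
Hydraulic radius R = A/P = 5.484/6.05 = 0.9065 ft.
Manning's equation: Q = (1.486/n) A R^(2/3) S^(1/2) = (1.486/0.012) × 5.484 × 0.9065^(2/3) × 0.00056^(1/2) = 15.1 ft³/s.

Q = 15.1 ft³/s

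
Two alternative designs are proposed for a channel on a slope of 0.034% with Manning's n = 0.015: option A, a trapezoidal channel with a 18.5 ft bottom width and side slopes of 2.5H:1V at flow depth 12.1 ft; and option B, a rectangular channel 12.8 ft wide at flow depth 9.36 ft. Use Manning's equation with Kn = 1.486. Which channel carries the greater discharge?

Channel A: With bottom width b = 18.5 ft and side slope z = 2.5: A = (b + zy)y = (18.5 + 2.5×12.1)×12.1 = 589.9 ft²; P = b + 2y√(1+z²) = 18.5 + 2×12.1×2.693 = 83.66 ft. Hydraulic radius R = A/P = 589.9/83.66 = 7.051 ft. Q_A = (1.486/0.015)·589.9·7.051^(2/3)·√0.00034 = 3962 ft³/s.
Channel B: Flow area A = b·y = 12.8 × 9.36 = 119.8 ft². Wetted perimeter P = b + 2y = 12.8 + 2×9.36 = 31.52 ft. Hydraulic radius R = A/P = 119.8/31.52 = 3.801 ft. Q_B = (1.486/0.015)·119.8·3.801^(2/3)·√0.00034 = 533 ft³/s.
Q_A = 3962 ft³/s vs Q_B = 533 ft³/s, so channel A carries more.

channel A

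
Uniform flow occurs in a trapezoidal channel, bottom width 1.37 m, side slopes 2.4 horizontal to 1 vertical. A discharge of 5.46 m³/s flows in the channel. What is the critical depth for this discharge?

y_c = 0.772 m

At critical depth, Q² T / (g A³) = 1, i.e. A³/T = Q²/g = 5.46²/9.81 = 3.039.
At y = 0.958 m: A³/T = 7.277 — too large.
At y = 0.619 m: A³/T = 1.272 — too small.
At y = 0.772 m: A³/T = 3.034 — matches.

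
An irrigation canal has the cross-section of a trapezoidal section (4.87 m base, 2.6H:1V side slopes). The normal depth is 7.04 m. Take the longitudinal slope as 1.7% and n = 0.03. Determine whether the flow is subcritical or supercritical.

With bottom width b = 4.87 m and side slope z = 2.6: A = (b + zy)y = (4.87 + 2.6×7.04)×7.04 = 163.1 m²; P = b + 2y√(1+z²) = 4.87 + 2×7.04×2.786 = 44.09 m.
Hydraulic radius R = A/P = 163.1/44.09 = 3.7 m.
V = (1/n) R^(2/3) √S = (1/0.03) × 3.7^(2/3) × √0.017 = 10.4 m/s. Hydraulic depth D_h = A/T = 163.1/41.48 = 3.933 m.
Froude number Fr = V/√(g·D_h) = 10.4/√(9.81×3.933) = 1.67, which is greater than 1, so the flow is supercritical.

supercritical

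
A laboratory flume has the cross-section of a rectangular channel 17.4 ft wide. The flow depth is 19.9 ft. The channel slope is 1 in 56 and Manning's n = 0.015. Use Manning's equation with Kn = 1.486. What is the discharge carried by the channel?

Flow area A = b·y = 17.4 × 19.9 = 346.3 ft². Wetted perimeter P = b + 2y = 17.4 + 2×19.9 = 57.2 ft.
Hydraulic radius R = A/P = 346.3/57.2 = 6.053 ft.
Manning's equation: Q = (1.486/n) A R^(2/3) S^(1/2) = (1.486/0.015) × 346.3 × 6.053^(2/3) × 0.01786^(1/2) = 15200 ft³/s.

Q = 15200 ft³/s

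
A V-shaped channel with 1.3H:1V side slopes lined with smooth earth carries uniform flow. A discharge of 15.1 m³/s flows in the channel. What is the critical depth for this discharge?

At critical depth, Q² T / (g A³) = 1, i.e. A³/T = Q²/g = 15.1²/9.81 = 23.24.
At y = 1.72 m: A³/T = 12.72 — short.
At y = 2.47 m: A³/T = 77.69 — over.
At y = 1.94 m: A³/T = 23.22 — matches.

y_c = 1.94 m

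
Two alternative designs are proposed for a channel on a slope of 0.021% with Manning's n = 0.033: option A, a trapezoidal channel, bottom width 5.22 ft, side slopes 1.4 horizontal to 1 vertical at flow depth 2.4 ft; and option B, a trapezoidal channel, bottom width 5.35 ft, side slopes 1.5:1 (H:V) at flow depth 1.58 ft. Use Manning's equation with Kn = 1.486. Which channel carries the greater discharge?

channel A

Channel A: With bottom width b = 5.22 ft and side slope z = 1.4: A = (b + zy)y = (5.22 + 1.4×2.4)×2.4 = 20.59 ft²; P = b + 2y√(1+z²) = 5.22 + 2×2.4×1.72 = 13.48 ft. Hydraulic radius R = A/P = 20.59/13.48 = 1.528 ft. Q_A = (1.486/0.033)·20.59·1.528^(2/3)·√0.00021 = 17.82 ft³/s.
Channel B: With bottom width b = 5.35 ft and side slope z = 1.5: A = (b + zy)y = (5.35 + 1.5×1.58)×1.58 = 12.2 ft²; P = b + 2y√(1+z²) = 5.35 + 2×1.58×1.803 = 11.05 ft. Hydraulic radius R = A/P = 12.2/11.05 = 1.104 ft. Q_B = (1.486/0.033)·12.2·1.104^(2/3)·√0.00021 = 8.503 ft³/s.
Q_A = 17.82 ft³/s vs Q_B = 8.503 ft³/s, so channel A carries more.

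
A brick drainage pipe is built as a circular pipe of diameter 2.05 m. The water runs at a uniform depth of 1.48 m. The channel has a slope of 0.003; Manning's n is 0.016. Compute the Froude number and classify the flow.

subcritical

For a circular section of diameter D = 2.05 m at depth y = 1.48 m, the central angle is θ = 2 arccos(1 − 2y/D) = 4.061 rad. Then A = (D²/8)(θ − sin θ) = 2.551 m² and P = Dθ/2 = 4.163 m.
Hydraulic radius R = A/P = 2.551/4.163 = 0.6129 m.
V = (1/n) R^(2/3) √S = (1/0.016) × 0.6129^(2/3) × √0.003 = 2.47 m/s. Hydraulic depth D_h = A/T = 2.551/1.837 = 1.389 m.
Froude number Fr = V/√(g·D_h) = 2.47/√(9.81×1.389) = 0.669, which is less than 1, so the flow is subcritical.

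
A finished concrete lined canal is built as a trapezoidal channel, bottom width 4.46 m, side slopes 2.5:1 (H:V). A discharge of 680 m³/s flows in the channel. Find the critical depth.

y_c = 6.03 m

At critical depth, Q² T / (g A³) = 1, i.e. A³/T = Q²/g = 680²/9.81 = 47140.
Try y = 7.11 m: A³/T = 98750 — too large.
Try y = 6.03 m: A³/T = 47230 — ≈ 47140.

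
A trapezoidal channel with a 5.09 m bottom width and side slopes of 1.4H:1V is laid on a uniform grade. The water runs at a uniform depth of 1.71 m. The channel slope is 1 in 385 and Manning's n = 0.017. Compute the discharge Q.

Q = 42.5 m³/s

With bottom width b = 5.09 m and side slope z = 1.4: A = (b + zy)y = (5.09 + 1.4×1.71)×1.71 = 12.8 m²; P = b + 2y√(1+z²) = 5.09 + 2×1.71×1.72 = 10.97 m.
Hydraulic radius R = A/P = 12.8/10.97 = 1.166 m.
Manning's equation: Q = (1/n) A R^(2/3) S^(1/2) = (1/0.017) × 12.8 × 1.166^(2/3) × 0.002597^(1/2) = 42.5 m³/s.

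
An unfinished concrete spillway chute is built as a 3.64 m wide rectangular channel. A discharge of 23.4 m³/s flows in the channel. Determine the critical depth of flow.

For a rectangular channel, critical depth y_c = (q²/g)^(1/3) where q = Q/b = 23.4/3.64 = 6.429 m²/s.
So y_c = (6.429²/9.81)^(1/3) = 1.62 m.

y_c = 1.62 m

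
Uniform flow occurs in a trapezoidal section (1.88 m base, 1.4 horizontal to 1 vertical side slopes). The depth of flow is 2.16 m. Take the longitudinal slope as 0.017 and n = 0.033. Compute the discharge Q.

Q = 45.6 m³/s

With bottom width b = 1.88 m and side slope z = 1.4: A = (b + zy)y = (1.88 + 1.4×2.16)×2.16 = 10.59 m²; P = b + 2y√(1+z²) = 1.88 + 2×2.16×1.72 = 9.312 m.
Hydraulic radius R = A/P = 10.59/9.312 = 1.137 m.
Manning's equation: Q = (1/n) A R^(2/3) S^(1/2) = (1/0.033) × 10.59 × 1.137^(2/3) × 0.017^(1/2) = 45.6 m³/s.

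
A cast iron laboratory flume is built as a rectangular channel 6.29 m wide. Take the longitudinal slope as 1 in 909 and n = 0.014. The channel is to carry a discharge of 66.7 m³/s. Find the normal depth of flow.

y_n = 3.27 m

Manning's equation rearranged: A R^(2/3) = nQ / (1·√S) = 0.014 × 66.7 / (√0.0011) = 28.15.
Try y = 2.3 m: A R^(2/3) = 17.48 — short.
Try y = 4.05 m: A R^(2/3) = 37.28 — over.
Try y = 3.27 m: A R^(2/3) = 28.17 — ≈ 28.15.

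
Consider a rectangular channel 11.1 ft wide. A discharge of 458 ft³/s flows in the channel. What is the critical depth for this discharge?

For a rectangular channel, critical depth y_c = (q²/g)^(1/3) where q = Q/b = 458/11.1 = 41.26 ft²/s.
So y_c = (41.26²/32.2)^(1/3) = 3.75 ft.

y_c = 3.75 ft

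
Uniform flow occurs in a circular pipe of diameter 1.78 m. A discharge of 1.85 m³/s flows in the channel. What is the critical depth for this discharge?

At critical depth, Q² T / (g A³) = 1, i.e. A³/T = Q²/g = 1.85²/9.81 = 0.3489.
At y = 0.782 m: A³/T = 0.6598 — high.
At y = 0.518 m: A³/T = 0.1348 — low.
At y = 0.662 m: A³/T = 0.348 — ≈ 0.3489.

y_c = 0.662 m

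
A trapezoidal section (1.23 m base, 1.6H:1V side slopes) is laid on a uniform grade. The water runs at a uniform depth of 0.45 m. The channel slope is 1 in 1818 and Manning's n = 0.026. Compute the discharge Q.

With bottom width b = 1.23 m and side slope z = 1.6: A = (b + zy)y = (1.23 + 1.6×0.45)×0.45 = 0.8775 m²; P = b + 2y√(1+z²) = 1.23 + 2×0.45×1.887 = 2.928 m.
Hydraulic radius R = A/P = 0.8775/2.928 = 0.2997 m.
Manning's equation: Q = (1/n) A R^(2/3) S^(1/2) = (1/0.026) × 0.8775 × 0.2997^(2/3) × 0.0005501^(1/2) = 0.354 m³/s.

Q = 0.354 m³/s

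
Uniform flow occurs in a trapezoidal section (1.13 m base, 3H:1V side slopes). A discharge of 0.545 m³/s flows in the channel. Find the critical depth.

At critical depth, Q² T / (g A³) = 1, i.e. A³/T = Q²/g = 0.545²/9.81 = 0.03028.
Try y = 0.277 m: A³/T = 0.05741 — high.
Try y = 0.207 m: A³/T = 0.02007 — low.
Try y = 0.232 m: A³/T = 0.03015 — ≈ 0.03028.

y_c = 0.232 m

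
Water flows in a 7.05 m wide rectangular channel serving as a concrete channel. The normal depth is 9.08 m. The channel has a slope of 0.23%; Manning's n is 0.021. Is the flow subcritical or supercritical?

subcritical

Flow area A = b·y = 7.05 × 9.08 = 64.01 m². Wetted perimeter P = b + 2y = 7.05 + 2×9.08 = 25.21 m.
Hydraulic radius R = A/P = 64.01/25.21 = 2.539 m.
V = (1/n) R^(2/3) √S = (1/0.021) × 2.539^(2/3) × √0.0023 = 4.251 m/s. Hydraulic depth D_h = A/T = 64.01/7.05 = 9.08 m.
Froude number Fr = V/√(g·D_h) = 4.251/√(9.81×9.08) = 0.45, which is less than 1, so the flow is subcritical.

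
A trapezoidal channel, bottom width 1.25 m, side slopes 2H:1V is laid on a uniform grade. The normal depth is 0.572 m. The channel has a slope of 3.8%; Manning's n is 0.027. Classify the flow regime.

With bottom width b = 1.25 m and side slope z = 2: A = (b + zy)y = (1.25 + 2×0.572)×0.572 = 1.369 m²; P = b + 2y√(1+z²) = 1.25 + 2×0.572×2.236 = 3.808 m.
Hydraulic radius R = A/P = 1.369/3.808 = 0.3596 m.
V = (1/n) R^(2/3) √S = (1/0.027) × 0.3596^(2/3) × √0.038 = 3.651 m/s. Hydraulic depth D_h = A/T = 1.369/3.538 = 0.387 m.
Froude number Fr = V/√(g·D_h) = 3.651/√(9.81×0.387) = 1.87, which is greater than 1, so the flow is supercritical.

supercritical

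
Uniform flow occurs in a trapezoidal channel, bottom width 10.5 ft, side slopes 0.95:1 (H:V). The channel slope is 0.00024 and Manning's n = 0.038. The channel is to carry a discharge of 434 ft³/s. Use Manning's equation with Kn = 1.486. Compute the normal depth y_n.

Manning's equation rearranged: A R^(2/3) = nQ / (1.486·√S) = 0.038 × 434 / (1.486 × √0.00024) = 716.4.
Trying y = 8.22 ft: A R^(2/3) = 412.4 — short.
Trying y = 11.8 ft: A R^(2/3) = 841.2 — over.
Trying y = 10.9 ft: A R^(2/3) = 717.1 — matches.

y_n = 10.9 ft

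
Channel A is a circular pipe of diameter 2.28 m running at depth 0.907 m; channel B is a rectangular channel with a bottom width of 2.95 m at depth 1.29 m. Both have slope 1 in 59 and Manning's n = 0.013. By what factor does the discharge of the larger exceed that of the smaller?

Channel A: For a circular section of diameter D = 2.28 m at depth y = 0.907 m, the central angle is θ = 2 arccos(1 − 2y/D) = 2.73 rad. Then A = (D²/8)(θ − sin θ) = 1.514 m² and P = Dθ/2 = 3.112 m. Hydraulic radius R = A/P = 1.514/3.112 = 0.4865 m. Q_A = (1/0.013)·1.514·0.4865^(2/3)·√0.01695 = 9.377 m³/s.
Channel B: Flow area A = b·y = 2.95 × 1.29 = 3.806 m². Wetted perimeter P = b + 2y = 2.95 + 2×1.29 = 5.53 m. Hydraulic radius R = A/P = 3.806/5.53 = 0.6882 m. Q_B = (1/0.013)·3.806·0.6882^(2/3)·√0.01695 = 29.71 m³/s.
The larger discharge is 29.71 m³/s and the smaller is 9.377 m³/s; the ratio is 3.17.

3.17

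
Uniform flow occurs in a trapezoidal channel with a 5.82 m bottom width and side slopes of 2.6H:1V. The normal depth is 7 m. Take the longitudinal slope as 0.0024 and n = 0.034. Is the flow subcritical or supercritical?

With bottom width b = 5.82 m and side slope z = 2.6: A = (b + zy)y = (5.82 + 2.6×7)×7 = 168.1 m²; P = b + 2y√(1+z²) = 5.82 + 2×7×2.786 = 44.82 m.
Hydraulic radius R = A/P = 168.1/44.82 = 3.751 m.
V = (1/n) R^(2/3) √S = (1/0.034) × 3.751^(2/3) × √0.0024 = 3.479 m/s. Hydraulic depth D_h = A/T = 168.1/42.22 = 3.982 m.
Froude number Fr = V/√(g·D_h) = 3.479/√(9.81×3.982) = 0.557, which is less than 1, so the flow is subcritical.

subcritical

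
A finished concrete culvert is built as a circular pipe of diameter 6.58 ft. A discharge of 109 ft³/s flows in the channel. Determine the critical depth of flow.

At critical depth, Q² T / (g A³) = 1, i.e. A³/T = Q²/g = 109²/32.2 = 369.
Trying y = 3.3 ft: A³/T = 755.7 — over.
Trying y = 2.13 ft: A³/T = 140.6 — short.
Trying y = 2.74 ft: A³/T = 370.9 — ≈ 369.

y_c = 2.74 ft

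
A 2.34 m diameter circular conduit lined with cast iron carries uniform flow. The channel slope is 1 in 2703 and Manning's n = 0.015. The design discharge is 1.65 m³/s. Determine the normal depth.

y_n = 1.07 m

Manning's equation rearranged: A R^(2/3) = nQ / (1·√S) = 0.015 × 1.65 / (√0.00037) = 1.287.
Trying y = 1.28 m: A R^(2/3) = 1.746 — over.
Trying y = 1.07 m: A R^(2/3) = 1.289 — ≈ 1.287.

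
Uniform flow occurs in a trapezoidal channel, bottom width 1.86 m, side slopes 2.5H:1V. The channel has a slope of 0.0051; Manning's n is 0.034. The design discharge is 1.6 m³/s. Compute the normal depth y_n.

Manning's equation rearranged: A R^(2/3) = nQ / (1·√S) = 0.034 × 1.6 / (√0.0051) = 0.7618.
At y = 0.576 m: A R^(2/3) = 1.003 — over.
At y = 0.417 m: A R^(2/3) = 0.5361 — short.
At y = 0.501 m: A R^(2/3) = 0.7628 — ≈ 0.7618.

y_n = 0.501 m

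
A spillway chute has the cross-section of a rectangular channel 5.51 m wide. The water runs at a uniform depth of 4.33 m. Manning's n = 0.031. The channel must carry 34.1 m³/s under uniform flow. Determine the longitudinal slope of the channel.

S = 0.00098

Flow area A = b·y = 5.51 × 4.33 = 23.86 m². Wetted perimeter P = b + 2y = 5.51 + 2×4.33 = 14.17 m.
Hydraulic radius R = A/P = 23.86/14.17 = 1.684 m.
From Manning's equation, S = [nQ / (1 A R^(2/3))]² = [0.031 × 34.1 / (1 × 23.86 × 1.684^(2/3))]² = 0.00098.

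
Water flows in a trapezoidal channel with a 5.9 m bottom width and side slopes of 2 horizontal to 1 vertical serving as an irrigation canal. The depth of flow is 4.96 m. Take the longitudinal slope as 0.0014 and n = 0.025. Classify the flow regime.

With bottom width b = 5.9 m and side slope z = 2: A = (b + zy)y = (5.9 + 2×4.96)×4.96 = 78.47 m²; P = b + 2y√(1+z²) = 5.9 + 2×4.96×2.236 = 28.08 m.
Hydraulic radius R = A/P = 78.47/28.08 = 2.794 m.
V = (1/n) R^(2/3) √S = (1/0.025) × 2.794^(2/3) × √0.0014 = 2.969 m/s. Hydraulic depth D_h = A/T = 78.47/25.74 = 3.048 m.
Froude number Fr = V/√(g·D_h) = 2.969/√(9.81×3.048) = 0.543, which is less than 1, so the flow is subcritical.

subcritical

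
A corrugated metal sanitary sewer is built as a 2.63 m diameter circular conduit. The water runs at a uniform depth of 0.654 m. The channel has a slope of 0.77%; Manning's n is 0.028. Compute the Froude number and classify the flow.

subcritical

For a circular section of diameter D = 2.63 m at depth y = 0.654 m, the central angle is θ = 2 arccos(1 − 2y/D) = 2.088 rad. Then A = (D²/8)(θ − sin θ) = 1.054 m² and P = Dθ/2 = 2.746 m.
Hydraulic radius R = A/P = 1.054/2.746 = 0.3839 m.
V = (1/n) R^(2/3) √S = (1/0.028) × 0.3839^(2/3) × √0.0077 = 1.655 m/s. Hydraulic depth D_h = A/T = 1.054/2.274 = 0.4636 m.
Froude number Fr = V/√(g·D_h) = 1.655/√(9.81×0.4636) = 0.776, which is less than 1, so the flow is subcritical.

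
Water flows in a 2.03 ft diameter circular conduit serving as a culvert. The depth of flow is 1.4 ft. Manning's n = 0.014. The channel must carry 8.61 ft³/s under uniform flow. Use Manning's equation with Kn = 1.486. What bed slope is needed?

For a circular section of diameter D = 2.03 ft at depth y = 1.4 ft, the central angle is θ = 2 arccos(1 − 2y/D) = 3.92 rad. Then A = (D²/8)(θ − sin θ) = 2.381 ft² and P = Dθ/2 = 3.978 ft.
Hydraulic radius R = A/P = 2.381/3.978 = 0.5984 ft.
From Manning's equation, S = [nQ / (1.486 A R^(2/3))]² = [0.014 × 8.61 / (1.486 × 2.381 × 0.5984^(2/3))]² = 0.0023.

S = 0.0023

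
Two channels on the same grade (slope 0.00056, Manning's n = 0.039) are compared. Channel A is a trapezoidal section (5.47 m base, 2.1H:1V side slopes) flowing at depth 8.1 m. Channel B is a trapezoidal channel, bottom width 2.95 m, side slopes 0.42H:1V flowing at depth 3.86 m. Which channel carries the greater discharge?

channel A

Channel A: With bottom width b = 5.47 m and side slope z = 2.1: A = (b + zy)y = (5.47 + 2.1×8.1)×8.1 = 182.1 m²; P = b + 2y√(1+z²) = 5.47 + 2×8.1×2.326 = 43.15 m. Hydraulic radius R = A/P = 182.1/43.15 = 4.22 m. Q_A = (1/0.039)·182.1·4.22^(2/3)·√0.00056 = 288.5 m³/s.
Channel B: With bottom width b = 2.95 m and side slope z = 0.42: A = (b + zy)y = (2.95 + 0.42×3.86)×3.86 = 17.64 m²; P = b + 2y√(1+z²) = 2.95 + 2×3.86×1.085 = 11.32 m. Hydraulic radius R = A/P = 17.64/11.32 = 1.558 m. Q_B = (1/0.039)·17.64·1.558^(2/3)·√0.00056 = 14.39 m³/s.
Q_A = 288.5 m³/s vs Q_B = 14.39 m³/s, so channel A carries more.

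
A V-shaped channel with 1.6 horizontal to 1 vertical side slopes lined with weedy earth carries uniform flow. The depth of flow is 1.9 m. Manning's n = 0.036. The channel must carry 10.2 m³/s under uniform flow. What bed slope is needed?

For a triangular section with side slope z = 1.6: A = zy² = 1.6×1.9² = 5.776 m²; P = 2y√(1+z²) = 2×1.9×1.887 = 7.17 m.
Hydraulic radius R = A/P = 5.776/7.17 = 0.8056 m.
From Manning's equation, S = [nQ / (1 A R^(2/3))]² = [0.036 × 10.2 / (1 × 5.776 × 0.8056^(2/3))]² = 0.00539.

S = 0.00539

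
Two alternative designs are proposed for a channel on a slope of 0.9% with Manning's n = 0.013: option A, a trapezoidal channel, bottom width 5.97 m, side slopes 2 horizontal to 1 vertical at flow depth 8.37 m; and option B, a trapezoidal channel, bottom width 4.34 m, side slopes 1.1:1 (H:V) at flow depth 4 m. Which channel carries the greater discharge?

channel A

Channel A: With bottom width b = 5.97 m and side slope z = 2: A = (b + zy)y = (5.97 + 2×8.37)×8.37 = 190.1 m²; P = b + 2y√(1+z²) = 5.97 + 2×8.37×2.236 = 43.4 m. Hydraulic radius R = A/P = 190.1/43.4 = 4.38 m. Q_A = (1/0.013)·190.1·4.38^(2/3)·√0.009 = 3713 m³/s.
Channel B: With bottom width b = 4.34 m and side slope z = 1.1: A = (b + zy)y = (4.34 + 1.1×4)×4 = 34.96 m²; P = b + 2y√(1+z²) = 4.34 + 2×4×1.487 = 16.23 m. Hydraulic radius R = A/P = 34.96/16.23 = 2.154 m. Q_B = (1/0.013)·34.96·2.154^(2/3)·√0.009 = 425.5 m³/s.
Q_A = 3713 m³/s vs Q_B = 425.5 m³/s, so channel A carries more.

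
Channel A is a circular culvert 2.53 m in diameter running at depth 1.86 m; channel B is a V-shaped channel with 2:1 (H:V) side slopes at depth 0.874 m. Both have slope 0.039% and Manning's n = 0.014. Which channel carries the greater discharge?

Channel A: For a circular section of diameter D = 2.53 m at depth y = 1.86 m, the central angle is θ = 2 arccos(1 − 2y/D) = 4.121 rad. Then A = (D²/8)(θ − sin θ) = 3.961 m² and P = Dθ/2 = 5.213 m. Hydraulic radius R = A/P = 3.961/5.213 = 0.7599 m. Q_A = (1/0.014)·3.961·0.7599^(2/3)·√0.00039 = 4.653 m³/s.
Channel B: For a triangular section with side slope z = 2: A = zy² = 2×0.874² = 1.528 m²; P = 2y√(1+z²) = 2×0.874×2.236 = 3.909 m. Hydraulic radius R = A/P = 1.528/3.909 = 0.3909 m. Q_B = (1/0.014)·1.528·0.3909^(2/3)·√0.00039 = 1.152 m³/s.
Q_A = 4.653 m³/s vs Q_B = 1.152 m³/s, so channel A carries more.

channel A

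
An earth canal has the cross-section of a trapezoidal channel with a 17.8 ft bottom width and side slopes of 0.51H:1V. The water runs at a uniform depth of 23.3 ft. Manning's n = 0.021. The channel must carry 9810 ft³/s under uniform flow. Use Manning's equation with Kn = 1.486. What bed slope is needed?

S = 0.0019

With bottom width b = 17.8 ft and side slope z = 0.51: A = (b + zy)y = (17.8 + 0.51×23.3)×23.3 = 691.6 ft²; P = b + 2y√(1+z²) = 17.8 + 2×23.3×1.123 = 70.11 ft.
Hydraulic radius R = A/P = 691.6/70.11 = 9.865 ft.
From Manning's equation, S = [nQ / (1.486 A R^(2/3))]² = [0.021 × 9810 / (1.486 × 691.6 × 9.865^(2/3))]² = 0.0019.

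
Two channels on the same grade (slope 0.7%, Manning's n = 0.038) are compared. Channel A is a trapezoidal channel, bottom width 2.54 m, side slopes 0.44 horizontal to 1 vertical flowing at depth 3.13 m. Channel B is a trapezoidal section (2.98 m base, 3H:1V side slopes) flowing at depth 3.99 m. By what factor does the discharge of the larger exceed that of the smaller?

6.7

Channel A: With bottom width b = 2.54 m and side slope z = 0.44: A = (b + zy)y = (2.54 + 0.44×3.13)×3.13 = 12.26 m²; P = b + 2y√(1+z²) = 2.54 + 2×3.13×1.093 = 9.379 m. Hydraulic radius R = A/P = 12.26/9.379 = 1.307 m. Q_A = (1/0.038)·12.26·1.307^(2/3)·√0.007 = 32.27 m³/s.
Channel B: With bottom width b = 2.98 m and side slope z = 3: A = (b + zy)y = (2.98 + 3×3.99)×3.99 = 59.65 m²; P = b + 2y√(1+z²) = 2.98 + 2×3.99×3.162 = 28.21 m. Hydraulic radius R = A/P = 59.65/28.21 = 2.114 m. Q_B = (1/0.038)·59.65·2.114^(2/3)·√0.007 = 216.3 m³/s.
The larger discharge is 216.3 m³/s and the smaller is 32.27 m³/s; the ratio is 6.7.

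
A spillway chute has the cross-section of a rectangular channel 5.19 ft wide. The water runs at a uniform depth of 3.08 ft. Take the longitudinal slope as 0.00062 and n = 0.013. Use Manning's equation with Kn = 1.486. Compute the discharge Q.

Q = 57.2 ft³/s

Flow area A = b·y = 5.19 × 3.08 = 15.99 ft². Wetted perimeter P = b + 2y = 5.19 + 2×3.08 = 11.35 ft.
Hydraulic radius R = A/P = 15.99/11.35 = 1.408 ft.
Manning's equation: Q = (1.486/n) A R^(2/3) S^(1/2) = (1.486/0.013) × 15.99 × 1.408^(2/3) × 0.00062^(1/2) = 57.2 ft³/s.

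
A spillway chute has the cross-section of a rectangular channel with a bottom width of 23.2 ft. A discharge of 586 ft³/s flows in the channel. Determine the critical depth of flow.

y_c = 2.71 ft

For a rectangular channel, critical depth y_c = (q²/g)^(1/3) where q = Q/b = 586/23.2 = 25.26 ft²/s.
So y_c = (25.26²/32.2)^(1/3) = 2.71 ft.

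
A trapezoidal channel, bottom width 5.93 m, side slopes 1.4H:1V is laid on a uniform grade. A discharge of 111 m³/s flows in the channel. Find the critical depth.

At critical depth, Q² T / (g A³) = 1, i.e. A³/T = Q²/g = 111²/9.81 = 1256.
Trying y = 3.06 m: A³/T = 2106 — too large.
Trying y = 2.12 m: A³/T = 565.7 — too small.
Trying y = 2.65 m: A³/T = 1249 — close enough.

y_c = 2.65 m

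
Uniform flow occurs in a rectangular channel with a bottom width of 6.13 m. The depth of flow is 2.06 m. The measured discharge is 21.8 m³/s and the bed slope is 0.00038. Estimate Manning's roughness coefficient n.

Flow area A = b·y = 6.13 × 2.06 = 12.63 m². Wetted perimeter P = b + 2y = 6.13 + 2×2.06 = 10.25 m.
Hydraulic radius R = A/P = 12.63/10.25 = 1.232 m.
Rearranging Manning's equation: n = (1/Q) A R^(2/3) S^(1/2) = (1/21.8) × 12.63 × 1.232^(2/3) × √0.00038 = 0.013.

n = 0.013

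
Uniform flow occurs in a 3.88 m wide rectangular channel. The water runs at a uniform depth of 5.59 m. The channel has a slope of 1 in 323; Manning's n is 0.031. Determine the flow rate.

Flow area A = b·y = 3.88 × 5.59 = 21.69 m². Wetted perimeter P = b + 2y = 3.88 + 2×5.59 = 15.06 m.
Hydraulic radius R = A/P = 21.69/15.06 = 1.44 m.
Manning's equation: Q = (1/n) A R^(2/3) S^(1/2) = (1/0.031) × 21.69 × 1.44^(2/3) × 0.003096^(1/2) = 49.6 m³/s.

Q = 49.6 m³/s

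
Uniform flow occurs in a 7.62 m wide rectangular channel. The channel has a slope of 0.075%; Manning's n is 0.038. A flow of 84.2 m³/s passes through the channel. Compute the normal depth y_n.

Manning's equation rearranged: A R^(2/3) = nQ / (1·√S) = 0.038 × 84.2 / (√0.00075) = 116.8.
Trying y = 10.2 m: A R^(2/3) = 153.4 — too large.
Trying y = 8.12 m: A R^(2/3) = 116.8 — matches.

y_n = 8.12 m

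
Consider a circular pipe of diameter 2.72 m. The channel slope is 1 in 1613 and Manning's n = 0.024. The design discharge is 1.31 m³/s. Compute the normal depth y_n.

y_n = 0.986 m

Manning's equation rearranged: A R^(2/3) = nQ / (1·√S) = 0.024 × 1.31 / (√0.00062) = 1.263.
Try y = 0.818 m: A R^(2/3) = 0.8841 — too small.
Try y = 1.15 m: A R^(2/3) = 1.674 — too large.
Try y = 0.986 m: A R^(2/3) = 1.262 — ≈ 1.263.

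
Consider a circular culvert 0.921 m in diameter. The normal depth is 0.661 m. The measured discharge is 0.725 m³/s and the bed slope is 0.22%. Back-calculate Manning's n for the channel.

For a circular section of diameter D = 0.921 m at depth y = 0.661 m, the central angle is θ = 2 arccos(1 − 2y/D) = 4.043 rad. Then A = (D²/8)(θ − sin θ) = 0.5118 m² and P = Dθ/2 = 1.862 m.
Hydraulic radius R = A/P = 0.5118/1.862 = 0.2749 m.
Rearranging Manning's equation: n = (1/Q) A R^(2/3) S^(1/2) = (1/0.725) × 0.5118 × 0.2749^(2/3) × √0.0022 = 0.014.

n = 0.014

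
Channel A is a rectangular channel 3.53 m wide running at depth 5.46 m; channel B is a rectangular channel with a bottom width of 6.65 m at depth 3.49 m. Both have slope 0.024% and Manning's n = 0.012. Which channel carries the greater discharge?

Channel A: Flow area A = b·y = 3.53 × 5.46 = 19.27 m². Wetted perimeter P = b + 2y = 3.53 + 2×5.46 = 14.45 m. Hydraulic radius R = A/P = 19.27/14.45 = 1.334 m. Q_A = (1/0.012)·19.27·1.334^(2/3)·√0.00024 = 30.15 m³/s.
Channel B: Flow area A = b·y = 6.65 × 3.49 = 23.21 m². Wetted perimeter P = b + 2y = 6.65 + 2×3.49 = 13.63 m. Hydraulic radius R = A/P = 23.21/13.63 = 1.703 m. Q_B = (1/0.012)·23.21·1.703^(2/3)·√0.00024 = 42.72 m³/s.
Q_A = 30.15 m³/s vs Q_B = 42.72 m³/s, so channel B carries more.

channel B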